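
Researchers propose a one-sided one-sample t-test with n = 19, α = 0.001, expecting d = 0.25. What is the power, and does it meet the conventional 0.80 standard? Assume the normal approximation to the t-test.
Power ≈ 0.02; the study is underpowered (power < 0.80)

Power calculation (one-sample t-test, normal approximation):
z_β = d · √n - z_α
z_β = 0.25 · √19 - 3.090
z_β = 0.25 · 4.359 - 3.090
z_β = -2.001

Power = Φ(z_β) = Φ(-2.001) ≈ 0.023

Effect size d = 0.25 is small by Cohen's convention (0.2/0.5/0.8).

Threshold: power ≥ 0.80 is conventionally adequate.
Power ≈ 0.02 → the study is underpowered (power < 0.80).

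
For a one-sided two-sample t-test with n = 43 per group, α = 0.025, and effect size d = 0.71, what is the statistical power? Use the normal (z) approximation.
Power ≈ 0.91

Power calculation (two-sample t-test, normal approximation):
z_β = d · √(n/2) - z_α
z_β = 0.71 · √(43/2) - 1.960
z_β = 0.71 · 4.637 - 1.960
z_β = 1.332

Power = Φ(z_β) = Φ(1.332) ≈ 0.909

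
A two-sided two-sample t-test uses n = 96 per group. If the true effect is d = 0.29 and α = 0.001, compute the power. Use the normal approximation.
Power ≈ 0.10

Power calculation (two-sample t-test, normal approximation):
z_β = d · √(n/2) - z_{α/2}
z_β = 0.29 · √(96/2) - 3.291
z_β = 0.29 · 6.928 - 3.291
z_β = -1.281

Power = Φ(z_β) = Φ(-1.281) ≈ 0.100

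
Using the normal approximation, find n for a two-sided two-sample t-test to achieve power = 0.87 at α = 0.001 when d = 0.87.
n = 52 per group

Sample size formula (two-sample t-test, normal approximation):
n = 2 · ((z_{α/2} + z_β) / d)²

z_{α/2} = 3.291 (for α = 0.001, two-sided)
z_β = 1.126 (for power = 0.87)
d = 0.87

n = 2 · ((3.291 + 1.126) / 0.87)²
n = 2 · (5.077)²
n ≈ 51.55
Round up to the next whole number: n = 52 per group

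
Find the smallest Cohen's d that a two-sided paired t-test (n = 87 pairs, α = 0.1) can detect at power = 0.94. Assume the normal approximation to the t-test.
d ≈ 0.34

Minimum detectable effect (paired t-test, normal approximation):
d = (z_{α/2} + z_β) / √n
d = (1.645 + 1.555) / √87
d = 3.200 / 9.327
d ≈ 0.34

By Cohen's convention (0.2 small / 0.5 medium / 0.8 large): small effect.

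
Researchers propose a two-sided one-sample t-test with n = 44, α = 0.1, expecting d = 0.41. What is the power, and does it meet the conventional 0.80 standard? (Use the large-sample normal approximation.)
Power ≈ 0.86; the study is adequately powered (power ≥ 0.80)

Power calculation (one-sample t-test, normal approximation):
z_β = d · √n - z_{α/2}
z_β = 0.41 · √44 - 1.645
z_β = 0.41 · 6.633 - 1.645
z_β = 1.075

Power = Φ(z_β) = Φ(1.075) ≈ 0.859

Effect size d = 0.41 is small by Cohen's convention (0.2/0.5/0.8).

Threshold: power ≥ 0.80 is conventionally adequate.
Power ≈ 0.86 → the study is adequately powered (power ≥ 0.80).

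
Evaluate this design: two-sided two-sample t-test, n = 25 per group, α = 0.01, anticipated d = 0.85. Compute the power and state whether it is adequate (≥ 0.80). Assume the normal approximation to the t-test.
Power ≈ 0.67; the study is underpowered (power < 0.80)

Power calculation (two-sample t-test, normal approximation):
z_β = d · √(n/2) - z_{α/2}
z_β = 0.85 · √(25/2) - 2.576
z_β = 0.85 · 3.536 - 2.576
z_β = 0.429

Power = Φ(z_β) = Φ(0.429) ≈ 0.666

Effect size d = 0.85 is large by Cohen's convention (0.2/0.5/0.8).

Threshold: power ≥ 0.80 is conventionally adequate.
Power ≈ 0.67 → the study is underpowered (power < 0.80).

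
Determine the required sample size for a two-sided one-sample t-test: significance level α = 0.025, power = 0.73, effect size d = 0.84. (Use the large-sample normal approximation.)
n = 12

Sample size formula (one-sample t-test, normal approximation):
n = ((z_{α/2} + z_β) / d)²

z_{α/2} = 2.241 (for α = 0.025, two-sided)
z_β = 0.613 (for power = 0.73)
d = 0.84

n = ((2.241 + 0.613) / 0.84)²
n = (3.398)²
n ≈ 11.55
Round up to the next whole number: n = 12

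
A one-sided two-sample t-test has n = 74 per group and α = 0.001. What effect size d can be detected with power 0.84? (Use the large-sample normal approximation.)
d ≈ 0.67

Minimum detectable effect (two-sample t-test, normal approximation):
d = (z_α + z_β) / √(n/2)
d = (3.090 + 0.994) / √(74/2)
d = 4.085 / 6.083
d ≈ 0.67

By Cohen's convention (0.2 small / 0.5 medium / 0.8 large): medium effect.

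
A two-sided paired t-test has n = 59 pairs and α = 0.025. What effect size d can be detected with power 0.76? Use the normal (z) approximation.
d ≈ 0.38

Minimum detectable effect (paired t-test, normal approximation):
d = (z_{α/2} + z_β) / √n
d = (2.241 + 0.706) / √59
d = 2.948 / 7.681
d ≈ 0.38

By Cohen's convention (0.2 small / 0.5 medium / 0.8 large): small effect.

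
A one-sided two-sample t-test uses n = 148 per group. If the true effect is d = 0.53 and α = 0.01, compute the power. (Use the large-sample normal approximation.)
Power ≈ 0.99

Power calculation (two-sample t-test, normal approximation):
z_β = d · √(n/2) - z_α
z_β = 0.53 · √(148/2) - 2.326
z_β = 0.53 · 8.602 - 2.326
z_β = 2.233

Power = Φ(z_β) = Φ(2.233) ≈ 0.987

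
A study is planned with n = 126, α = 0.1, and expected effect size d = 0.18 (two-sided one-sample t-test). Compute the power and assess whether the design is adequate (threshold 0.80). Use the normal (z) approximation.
Power ≈ 0.65; the study is underpowered (power < 0.80)

Power calculation (one-sample t-test, normal approximation):
z_β = d · √n - z_{α/2}
z_β = 0.18 · √126 - 1.645
z_β = 0.18 · 11.225 - 1.645
z_β = 0.376

Power = Φ(z_β) = Φ(0.376) ≈ 0.646

Effect size d = 0.18 is very small by Cohen's convention (0.2/0.5/0.8).

Threshold: power ≥ 0.80 is conventionally adequate.
Power ≈ 0.65 → the study is underpowered (power < 0.80).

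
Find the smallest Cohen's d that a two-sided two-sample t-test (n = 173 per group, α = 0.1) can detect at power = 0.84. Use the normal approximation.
d ≈ 0.28

Minimum detectable effect (two-sample t-test, normal approximation):
d = (z_{α/2} + z_β) / √(n/2)
d = (1.645 + 0.994) / √(173/2)
d = 2.639 / 9.301
d ≈ 0.28

By Cohen's convention (0.2 small / 0.5 medium / 0.8 large): small effect.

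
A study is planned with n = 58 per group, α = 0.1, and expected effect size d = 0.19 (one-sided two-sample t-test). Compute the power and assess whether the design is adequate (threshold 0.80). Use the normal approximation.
Power ≈ 0.40; the study is underpowered (power < 0.80)

Power calculation (two-sample t-test, normal approximation):
z_β = d · √(n/2) - z_α
z_β = 0.19 · √(58/2) - 1.282
z_β = 0.19 · 5.385 - 1.282
z_β = -0.258

Power = Φ(z_β) = Φ(-0.258) ≈ 0.398

Effect size d = 0.19 is very small by Cohen's convention (0.2/0.5/0.8).

Threshold: power ≥ 0.80 is conventionally adequate.
Power ≈ 0.40 → the study is underpowered (power < 0.80).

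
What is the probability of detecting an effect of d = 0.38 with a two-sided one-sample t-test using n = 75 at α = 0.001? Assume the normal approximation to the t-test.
Power ≈ 0.50

Power calculation (one-sample t-test, normal approximation):
z_β = d · √n - z_{α/2}
z_β = 0.38 · √75 - 3.291
z_β = 0.38 · 8.660 - 3.291
z_β = 0.000

Power = Φ(z_β) = Φ(0.000) ≈ 0.500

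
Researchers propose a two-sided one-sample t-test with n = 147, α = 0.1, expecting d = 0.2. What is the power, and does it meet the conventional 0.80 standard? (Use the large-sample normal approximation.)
Power ≈ 0.78; the study is underpowered (power < 0.80)

Power calculation (one-sample t-test, normal approximation):
z_β = d · √n - z_{α/2}
z_β = 0.2 · √147 - 1.645
z_β = 0.2 · 12.124 - 1.645
z_β = 0.780

Power = Φ(z_β) = Φ(0.780) ≈ 0.782

Effect size d = 0.2 is small by Cohen's convention (0.2/0.5/0.8).

Threshold: power ≥ 0.80 is conventionally adequate.
Power ≈ 0.78 → the study is underpowered (power < 0.80).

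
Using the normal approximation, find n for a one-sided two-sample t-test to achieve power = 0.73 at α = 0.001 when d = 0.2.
n = 686 per group

Sample size formula (two-sample t-test, normal approximation):
n = 2 · ((z_α + z_β) / d)²

z_α = 3.090 (for α = 0.001, one-sided)
z_β = 0.613 (for power = 0.73)
d = 0.2

n = 2 · ((3.090 + 0.613) / 0.2)²
n = 2 · (18.515)²
n ≈ 685.61
Round up to the next whole number: n = 686 per group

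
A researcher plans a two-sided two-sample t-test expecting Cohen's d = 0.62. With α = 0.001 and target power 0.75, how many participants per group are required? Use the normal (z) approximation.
n = 82 per group

Sample size formula (two-sample t-test, normal approximation):
n = 2 · ((z_{α/2} + z_β) / d)²

z_{α/2} = 3.291 (for α = 0.001, two-sided)
z_β = 0.674 (for power = 0.75)
d = 0.62

n = 2 · ((3.291 + 0.674) / 0.62)²
n = 2 · (6.395)²
n ≈ 81.79
Round up to the next whole number: n = 82 per group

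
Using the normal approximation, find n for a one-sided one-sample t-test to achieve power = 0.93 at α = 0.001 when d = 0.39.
n = 138

Sample size formula (one-sample t-test, normal approximation):
n = ((z_α + z_β) / d)²

z_α = 3.090 (for α = 0.001, one-sided)
z_β = 1.476 (for power = 0.93)
d = 0.39

n = ((3.090 + 1.476) / 0.39)²
n = (11.708)²
n ≈ 137.08
Round up to the next whole number: n = 138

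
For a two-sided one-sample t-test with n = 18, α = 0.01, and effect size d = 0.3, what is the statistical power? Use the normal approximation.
Power ≈ 0.10

Power calculation (one-sample t-test, normal approximation):
z_β = d · √n - z_{α/2}
z_β = 0.3 · √18 - 2.576
z_β = 0.3 · 4.243 - 2.576
z_β = -1.303

Power = Φ(z_β) = Φ(-1.303) ≈ 0.096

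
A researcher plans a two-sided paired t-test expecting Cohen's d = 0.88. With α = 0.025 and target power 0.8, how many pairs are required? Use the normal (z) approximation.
n = 13 pairs

Sample size formula (paired t-test, normal approximation):
n = ((z_{α/2} + z_β) / d)²

z_{α/2} = 2.241 (for α = 0.025, two-sided)
z_β = 0.842 (for power = 0.8)
d = 0.88

n = ((2.241 + 0.842) / 0.88)²
n = (3.503)²
n ≈ 12.27
Round up to the next whole number: n = 13 pairs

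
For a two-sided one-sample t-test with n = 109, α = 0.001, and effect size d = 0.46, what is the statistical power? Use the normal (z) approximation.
Power ≈ 0.93

Power calculation (one-sample t-test, normal approximation):
z_β = d · √n - z_{α/2}
z_β = 0.46 · √109 - 3.291
z_β = 0.46 · 10.440 - 3.291
z_β = 1.512

Power = Φ(z_β) = Φ(1.512) ≈ 0.935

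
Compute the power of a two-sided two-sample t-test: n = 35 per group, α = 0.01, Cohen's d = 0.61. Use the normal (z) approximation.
Power ≈ 0.49

Power calculation (two-sample t-test, normal approximation):
z_β = d · √(n/2) - z_{α/2}
z_β = 0.61 · √(35/2) - 2.576
z_β = 0.61 · 4.183 - 2.576
z_β = -0.024

Power = Φ(z_β) = Φ(-0.024) ≈ 0.490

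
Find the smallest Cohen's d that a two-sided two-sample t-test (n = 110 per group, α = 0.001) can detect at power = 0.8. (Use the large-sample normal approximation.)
d ≈ 0.56

Minimum detectable effect (two-sample t-test, normal approximation):
d = (z_{α/2} + z_β) / √(n/2)
d = (3.291 + 0.842) / √(110/2)
d = 4.132 / 7.416
d ≈ 0.56

By Cohen's convention (0.2 small / 0.5 medium / 0.8 large): medium effect.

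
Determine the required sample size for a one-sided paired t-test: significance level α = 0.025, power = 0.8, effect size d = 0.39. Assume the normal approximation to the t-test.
n = 52 pairs

Sample size formula (paired t-test, normal approximation):
n = ((z_α + z_β) / d)²

z_α = 1.960 (for α = 0.025, one-sided)
z_β = 0.842 (for power = 0.8)
d = 0.39

n = ((1.960 + 0.842) / 0.39)²
n = (7.185)²
n ≈ 51.62
Round up to the next whole number: n = 52 pairs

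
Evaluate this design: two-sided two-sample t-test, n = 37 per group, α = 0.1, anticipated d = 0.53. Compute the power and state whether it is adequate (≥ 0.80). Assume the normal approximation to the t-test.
Power ≈ 0.74; the study is underpowered (power < 0.80)

Power calculation (two-sample t-test, normal approximation):
z_β = d · √(n/2) - z_{α/2}
z_β = 0.53 · √(37/2) - 1.645
z_β = 0.53 · 4.301 - 1.645
z_β = 0.635

Power = Φ(z_β) = Φ(0.635) ≈ 0.737

Effect size d = 0.53 is medium by Cohen's convention (0.2/0.5/0.8).

Threshold: power ≥ 0.80 is conventionally adequate.
Power ≈ 0.74 → the study is underpowered (power < 0.80).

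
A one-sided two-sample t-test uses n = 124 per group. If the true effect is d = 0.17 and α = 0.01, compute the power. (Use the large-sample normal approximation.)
Power ≈ 0.16

Power calculation (two-sample t-test, normal approximation):
z_β = d · √(n/2) - z_α
z_β = 0.17 · √(124/2) - 2.326
z_β = 0.17 · 7.874 - 2.326
z_β = -0.988

Power = Φ(z_β) = Φ(-0.988) ≈ 0.162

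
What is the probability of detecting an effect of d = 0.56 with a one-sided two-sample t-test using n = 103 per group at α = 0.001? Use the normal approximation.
Power ≈ 0.82

Power calculation (two-sample t-test, normal approximation):
z_β = d · √(n/2) - z_α
z_β = 0.56 · √(103/2) - 3.090
z_β = 0.56 · 7.176 - 3.090
z_β = 0.929

Power = Φ(z_β) = Φ(0.929) ≈ 0.823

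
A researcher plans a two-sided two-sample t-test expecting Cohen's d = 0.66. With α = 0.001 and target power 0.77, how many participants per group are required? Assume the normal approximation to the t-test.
n = 75 per group

Sample size formula (two-sample t-test, normal approximation):
n = 2 · ((z_{α/2} + z_β) / d)²

z_{α/2} = 3.291 (for α = 0.001, two-sided)
z_β = 0.739 (for power = 0.77)
d = 0.66

n = 2 · ((3.291 + 0.739) / 0.66)²
n = 2 · (6.106)²
n ≈ 74.57
Round up to the next whole number: n = 75 per group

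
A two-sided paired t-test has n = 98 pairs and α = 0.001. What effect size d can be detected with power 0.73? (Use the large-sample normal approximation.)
d ≈ 0.39

Minimum detectable effect (paired t-test, normal approximation):
d = (z_{α/2} + z_β) / √n
d = (3.291 + 0.613) / √98
d = 3.903 / 9.899
d ≈ 0.39

By Cohen's convention (0.2 small / 0.5 medium / 0.8 large): small effect.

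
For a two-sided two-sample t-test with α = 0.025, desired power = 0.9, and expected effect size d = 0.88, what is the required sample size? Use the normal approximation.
n = 33 per group

Sample size formula (two-sample t-test, normal approximation):
n = 2 · ((z_{α/2} + z_β) / d)²

z_{α/2} = 2.241 (for α = 0.025, two-sided)
z_β = 1.282 (for power = 0.9)
d = 0.88

n = 2 · ((2.241 + 1.282) / 0.88)²
n = 2 · (4.003)²
n ≈ 32.05
Round up to the next whole number: n = 33 per group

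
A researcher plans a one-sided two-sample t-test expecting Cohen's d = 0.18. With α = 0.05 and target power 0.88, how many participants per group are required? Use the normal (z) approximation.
n = 491 per group

Sample size formula (two-sample t-test, normal approximation):
n = 2 · ((z_α + z_β) / d)²

z_α = 1.645 (for α = 0.05, one-sided)
z_β = 1.175 (for power = 0.88)
d = 0.18

n = 2 · ((1.645 + 1.175) / 0.18)²
n = 2 · (15.667)²
n ≈ 490.91
Round up to the next whole number: n = 491 per group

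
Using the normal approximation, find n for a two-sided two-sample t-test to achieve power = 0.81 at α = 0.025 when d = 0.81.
n = 30 per group

Sample size formula (two-sample t-test, normal approximation):
n = 2 · ((z_{α/2} + z_β) / d)²

z_{α/2} = 2.241 (for α = 0.025, two-sided)
z_β = 0.878 (for power = 0.81)
d = 0.81

n = 2 · ((2.241 + 0.878) / 0.81)²
n = 2 · (3.851)²
n ≈ 29.66
Round up to the next whole number: n = 30 per group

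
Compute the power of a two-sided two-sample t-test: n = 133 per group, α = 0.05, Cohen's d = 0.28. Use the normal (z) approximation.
Power ≈ 0.63

Power calculation (two-sample t-test, normal approximation):
z_β = d · √(n/2) - z_{α/2}
z_β = 0.28 · √(133/2) - 1.960
z_β = 0.28 · 8.155 - 1.960
z_β = 0.323

Power = Φ(z_β) = Φ(0.323) ≈ 0.627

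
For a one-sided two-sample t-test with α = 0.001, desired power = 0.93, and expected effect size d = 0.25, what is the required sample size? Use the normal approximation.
n = 668 per group

Sample size formula (two-sample t-test, normal approximation):
n = 2 · ((z_α + z_β) / d)²

z_α = 3.090 (for α = 0.001, one-sided)
z_β = 1.476 (for power = 0.93)
d = 0.25

n = 2 · ((3.090 + 1.476) / 0.25)²
n = 2 · (18.264)²
n ≈ 667.15
Round up to the next whole number: n = 668 per group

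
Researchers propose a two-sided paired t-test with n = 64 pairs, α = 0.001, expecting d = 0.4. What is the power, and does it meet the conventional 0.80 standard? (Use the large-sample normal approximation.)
Power ≈ 0.46; the study is underpowered (power < 0.80)

Power calculation (paired t-test, normal approximation):
z_β = d · √n - z_{α/2}
z_β = 0.4 · √64 - 3.291
z_β = 0.4 · 8.000 - 3.291
z_β = -0.091

Power = Φ(z_β) = Φ(-0.091) ≈ 0.464

Effect size d = 0.4 is small by Cohen's convention (0.2/0.5/0.8).

Threshold: power ≥ 0.80 is conventionally adequate.
Power ≈ 0.46 → the study is underpowered (power < 0.80).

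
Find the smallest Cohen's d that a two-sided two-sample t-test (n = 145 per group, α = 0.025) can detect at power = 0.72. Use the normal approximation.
d ≈ 0.33

Minimum detectable effect (two-sample t-test, normal approximation):
d = (z_{α/2} + z_β) / √(n/2)
d = (2.241 + 0.583) / √(145/2)
d = 2.824 / 8.515
d ≈ 0.33

By Cohen's convention (0.2 small / 0.5 medium / 0.8 large): small effect.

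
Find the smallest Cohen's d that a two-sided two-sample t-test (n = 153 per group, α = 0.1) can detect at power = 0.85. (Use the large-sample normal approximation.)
d ≈ 0.31

Minimum detectable effect (two-sample t-test, normal approximation):
d = (z_{α/2} + z_β) / √(n/2)
d = (1.645 + 1.036) / √(153/2)
d = 2.681 / 8.746
d ≈ 0.31

By Cohen's convention (0.2 small / 0.5 medium / 0.8 large): small effect.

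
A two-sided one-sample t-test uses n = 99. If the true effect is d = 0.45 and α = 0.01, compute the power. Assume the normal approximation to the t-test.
Power ≈ 0.97

Power calculation (one-sample t-test, normal approximation):
z_β = d · √n - z_{α/2}
z_β = 0.45 · √99 - 2.576
z_β = 0.45 · 9.950 - 2.576
z_β = 1.902

Power = Φ(z_β) = Φ(1.902) ≈ 0.971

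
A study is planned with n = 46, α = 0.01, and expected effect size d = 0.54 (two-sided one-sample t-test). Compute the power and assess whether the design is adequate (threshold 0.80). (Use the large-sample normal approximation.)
Power ≈ 0.86; the study is adequately powered (power ≥ 0.80)

Power calculation (one-sample t-test, normal approximation):
z_β = d · √n - z_{α/2}
z_β = 0.54 · √46 - 2.576
z_β = 0.54 · 6.782 - 2.576
z_β = 1.087

Power = Φ(z_β) = Φ(1.087) ≈ 0.861

Effect size d = 0.54 is medium by Cohen's convention (0.2/0.5/0.8).

Threshold: power ≥ 0.80 is conventionally adequate.
Power ≈ 0.86 → the study is adequately powered (power ≥ 0.80).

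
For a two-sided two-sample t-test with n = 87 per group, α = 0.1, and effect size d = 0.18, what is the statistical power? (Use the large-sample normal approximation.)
Power ≈ 0.32

Power calculation (two-sample t-test, normal approximation):
z_β = d · √(n/2) - z_{α/2}
z_β = 0.18 · √(87/2) - 1.645
z_β = 0.18 · 6.595 - 1.645
z_β = -0.458

Power = Φ(z_β) = Φ(-0.458) ≈ 0.324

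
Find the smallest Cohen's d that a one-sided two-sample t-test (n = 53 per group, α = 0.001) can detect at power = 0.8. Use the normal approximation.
d ≈ 0.76

Minimum detectable effect (two-sample t-test, normal approximation):
d = (z_α + z_β) / √(n/2)
d = (3.090 + 0.842) / √(53/2)
d = 3.932 / 5.148
d ≈ 0.76

By Cohen's convention (0.2 small / 0.5 medium / 0.8 large): medium effect.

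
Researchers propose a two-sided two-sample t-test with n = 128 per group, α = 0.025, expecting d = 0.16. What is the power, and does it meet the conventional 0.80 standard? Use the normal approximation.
Power ≈ 0.17; the study is underpowered (power < 0.80)

Power calculation (two-sample t-test, normal approximation):
z_β = d · √(n/2) - z_{α/2}
z_β = 0.16 · √(128/2) - 2.241
z_β = 0.16 · 8.000 - 2.241
z_β = -0.961

Power = Φ(z_β) = Φ(-0.961) ≈ 0.168

Effect size d = 0.16 is very small by Cohen's convention (0.2/0.5/0.8).

Threshold: power ≥ 0.80 is conventionally adequate.
Power ≈ 0.17 → the study is underpowered (power < 0.80).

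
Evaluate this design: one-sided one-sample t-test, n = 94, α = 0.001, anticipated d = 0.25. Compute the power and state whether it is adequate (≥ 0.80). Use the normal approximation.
Power ≈ 0.25; the study is underpowered (power < 0.80)

Power calculation (one-sample t-test, normal approximation):
z_β = d · √n - z_α
z_β = 0.25 · √94 - 3.090
z_β = 0.25 · 9.695 - 3.090
z_β = -0.666

Power = Φ(z_β) = Φ(-0.666) ≈ 0.253

Effect size d = 0.25 is small by Cohen's convention (0.2/0.5/0.8).

Threshold: power ≥ 0.80 is conventionally adequate.
Power ≈ 0.25 → the study is underpowered (power < 0.80).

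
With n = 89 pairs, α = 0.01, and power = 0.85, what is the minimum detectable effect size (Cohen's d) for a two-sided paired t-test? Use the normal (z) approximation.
d ≈ 0.38

Minimum detectable effect (paired t-test, normal approximation):
d = (z_{α/2} + z_β) / √n
d = (2.576 + 1.036) / √89
d = 3.612 / 9.434
d ≈ 0.38

By Cohen's convention (0.2 small / 0.5 medium / 0.8 large): small effect.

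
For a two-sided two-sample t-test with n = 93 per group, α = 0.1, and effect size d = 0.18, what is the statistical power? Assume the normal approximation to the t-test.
Power ≈ 0.34

Power calculation (two-sample t-test, normal approximation):
z_β = d · √(n/2) - z_{α/2}
z_β = 0.18 · √(93/2) - 1.645
z_β = 0.18 · 6.819 - 1.645
z_β = -0.417

Power = Φ(z_β) = Φ(-0.417) ≈ 0.338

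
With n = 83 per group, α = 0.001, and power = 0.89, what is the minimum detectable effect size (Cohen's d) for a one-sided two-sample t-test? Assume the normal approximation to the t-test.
d ≈ 0.67

Minimum detectable effect (two-sample t-test, normal approximation):
d = (z_α + z_β) / √(n/2)
d = (3.090 + 1.227) / √(83/2)
d = 4.317 / 6.442
d ≈ 0.67

By Cohen's convention (0.2 small / 0.5 medium / 0.8 large): medium effect.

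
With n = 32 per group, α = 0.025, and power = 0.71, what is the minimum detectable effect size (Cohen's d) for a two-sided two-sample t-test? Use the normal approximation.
d ≈ 0.70

Minimum detectable effect (two-sample t-test, normal approximation):
d = (z_{α/2} + z_β) / √(n/2)
d = (2.241 + 0.553) / √(32/2)
d = 2.795 / 4.000
d ≈ 0.70

By Cohen's convention (0.2 small / 0.5 medium / 0.8 large): medium effect.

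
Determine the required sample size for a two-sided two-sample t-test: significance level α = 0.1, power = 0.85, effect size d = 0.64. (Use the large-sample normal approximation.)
n = 36 per group

Sample size formula (two-sample t-test, normal approximation):
n = 2 · ((z_{α/2} + z_β) / d)²

z_{α/2} = 1.645 (for α = 0.1, two-sided)
z_β = 1.036 (for power = 0.85)
d = 0.64

n = 2 · ((1.645 + 1.036) / 0.64)²
n = 2 · (4.189)²
n ≈ 35.10
Round up to the next whole number: n = 36 per group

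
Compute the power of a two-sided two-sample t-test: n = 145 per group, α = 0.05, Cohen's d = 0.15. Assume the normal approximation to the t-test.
Power ≈ 0.25

Power calculation (two-sample t-test, normal approximation):
z_β = d · √(n/2) - z_{α/2}
z_β = 0.15 · √(145/2) - 1.960
z_β = 0.15 · 8.515 - 1.960
z_β = -0.683

Power = Φ(z_β) = Φ(-0.683) ≈ 0.247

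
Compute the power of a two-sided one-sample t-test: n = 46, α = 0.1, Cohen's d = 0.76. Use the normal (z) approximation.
Power ≈ 1.00

Power calculation (one-sample t-test, normal approximation):
z_β = d · √n - z_{α/2}
z_β = 0.76 · √46 - 1.645
z_β = 0.76 · 6.782 - 1.645
z_β = 3.510

Power = Φ(z_β) = Φ(3.510) ≈ 1.000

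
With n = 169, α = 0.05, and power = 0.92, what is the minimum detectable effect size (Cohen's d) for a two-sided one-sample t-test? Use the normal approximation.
d ≈ 0.26

Minimum detectable effect (one-sample t-test, normal approximation):
d = (z_{α/2} + z_β) / √n
d = (1.960 + 1.405) / √169
d = 3.365 / 13.000
d ≈ 0.26

By Cohen's convention (0.2 small / 0.5 medium / 0.8 large): small effect.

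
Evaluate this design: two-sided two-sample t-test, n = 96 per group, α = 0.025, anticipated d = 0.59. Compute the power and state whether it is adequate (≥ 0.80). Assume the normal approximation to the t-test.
Power ≈ 0.97; the study is adequately powered (power ≥ 0.80)

Power calculation (two-sample t-test, normal approximation):
z_β = d · √(n/2) - z_{α/2}
z_β = 0.59 · √(96/2) - 2.241
z_β = 0.59 · 6.928 - 2.241
z_β = 1.846

Power = Φ(z_β) = Φ(1.846) ≈ 0.968

Effect size d = 0.59 is medium by Cohen's convention (0.2/0.5/0.8).

Threshold: power ≥ 0.80 is conventionally adequate.
Power ≈ 0.97 → the study is adequately powered (power ≥ 0.80).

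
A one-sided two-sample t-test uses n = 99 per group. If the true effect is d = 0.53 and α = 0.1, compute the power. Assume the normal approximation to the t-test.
Power ≈ 0.99

Power calculation (two-sample t-test, normal approximation):
z_β = d · √(n/2) - z_α
z_β = 0.53 · √(99/2) - 1.282
z_β = 0.53 · 7.036 - 1.282
z_β = 2.447

Power = Φ(z_β) = Φ(2.447) ≈ 0.993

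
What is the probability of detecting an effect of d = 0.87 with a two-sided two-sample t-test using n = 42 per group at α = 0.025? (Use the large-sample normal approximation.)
Power ≈ 0.96

Power calculation (two-sample t-test, normal approximation):
z_β = d · √(n/2) - z_{α/2}
z_β = 0.87 · √(42/2) - 2.241
z_β = 0.87 · 4.583 - 2.241
z_β = 1.745

Power = Φ(z_β) = Φ(1.745) ≈ 0.960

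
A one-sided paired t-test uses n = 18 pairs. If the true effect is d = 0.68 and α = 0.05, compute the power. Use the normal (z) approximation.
Power ≈ 0.89

Power calculation (paired t-test, normal approximation):
z_β = d · √n - z_α
z_β = 0.68 · √18 - 1.645
z_β = 0.68 · 4.243 - 1.645
z_β = 1.240

Power = Φ(z_β) = Φ(1.240) ≈ 0.893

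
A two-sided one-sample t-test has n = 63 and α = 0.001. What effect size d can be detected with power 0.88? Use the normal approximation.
d ≈ 0.56

Minimum detectable effect (one-sample t-test, normal approximation):
d = (z_{α/2} + z_β) / √n
d = (3.291 + 1.175) / √63
d = 4.466 / 7.937
d ≈ 0.56

By Cohen's convention (0.2 small / 0.5 medium / 0.8 large): medium effect.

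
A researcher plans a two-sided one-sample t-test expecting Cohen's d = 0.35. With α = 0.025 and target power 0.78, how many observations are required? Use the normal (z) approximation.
n = 75

Sample size formula (one-sample t-test, normal approximation):
n = ((z_{α/2} + z_β) / d)²

z_{α/2} = 2.241 (for α = 0.025, two-sided)
z_β = 0.772 (for power = 0.78)
d = 0.35

n = ((2.241 + 0.772) / 0.35)²
n = (8.609)²
n ≈ 74.11
Round up to the next whole number: n = 75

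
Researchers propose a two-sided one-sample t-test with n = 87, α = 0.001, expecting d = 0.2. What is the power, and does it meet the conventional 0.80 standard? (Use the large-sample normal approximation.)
Power ≈ 0.08; the study is underpowered (power < 0.80)

Power calculation (one-sample t-test, normal approximation):
z_β = d · √n - z_{α/2}
z_β = 0.2 · √87 - 3.291
z_β = 0.2 · 9.327 - 3.291
z_β = -1.425

Power = Φ(z_β) = Φ(-1.425) ≈ 0.077

Effect size d = 0.2 is small by Cohen's convention (0.2/0.5/0.8).

Threshold: power ≥ 0.80 is conventionally adequate.
Power ≈ 0.08 → the study is underpowered (power < 0.80).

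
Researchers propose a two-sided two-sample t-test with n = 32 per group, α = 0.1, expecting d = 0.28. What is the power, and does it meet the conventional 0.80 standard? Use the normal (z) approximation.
Power ≈ 0.30; the study is underpowered (power < 0.80)

Power calculation (two-sample t-test, normal approximation):
z_β = d · √(n/2) - z_{α/2}
z_β = 0.28 · √(32/2) - 1.645
z_β = 0.28 · 4.000 - 1.645
z_β = -0.525

Power = Φ(z_β) = Φ(-0.525) ≈ 0.300

Effect size d = 0.28 is small by Cohen's convention (0.2/0.5/0.8).

Threshold: power ≥ 0.80 is conventionally adequate.
Power ≈ 0.30 → the study is underpowered (power < 0.80).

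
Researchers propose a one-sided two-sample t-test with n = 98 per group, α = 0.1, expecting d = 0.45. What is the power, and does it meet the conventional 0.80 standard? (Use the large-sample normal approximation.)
Power ≈ 0.97; the study is adequately powered (power ≥ 0.80)

Power calculation (two-sample t-test, normal approximation):
z_β = d · √(n/2) - z_α
z_β = 0.45 · √(98/2) - 1.282
z_β = 0.45 · 7.000 - 1.282
z_β = 1.868

Power = Φ(z_β) = Φ(1.868) ≈ 0.969

Effect size d = 0.45 is small by Cohen's convention (0.2/0.5/0.8).

Threshold: power ≥ 0.80 is conventionally adequate.
Power ≈ 0.97 → the study is adequately powered (power ≥ 0.80).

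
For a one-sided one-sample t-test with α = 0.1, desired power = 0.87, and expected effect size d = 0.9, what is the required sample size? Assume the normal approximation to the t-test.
n = 8

Sample size formula (one-sample t-test, normal approximation):
n = ((z_α + z_β) / d)²

z_α = 1.282 (for α = 0.1, one-sided)
z_β = 1.126 (for power = 0.87)
d = 0.9

n = ((1.282 + 1.126) / 0.9)²
n = (2.676)²
n ≈ 7.16
Round up to the next whole number: n = 8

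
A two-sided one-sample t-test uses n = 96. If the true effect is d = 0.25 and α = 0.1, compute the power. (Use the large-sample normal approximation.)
Power ≈ 0.79

Power calculation (one-sample t-test, normal approximation):
z_β = d · √n - z_{α/2}
z_β = 0.25 · √96 - 1.645
z_β = 0.25 · 9.798 - 1.645
z_β = 0.805

Power = Φ(z_β) = Φ(0.805) ≈ 0.789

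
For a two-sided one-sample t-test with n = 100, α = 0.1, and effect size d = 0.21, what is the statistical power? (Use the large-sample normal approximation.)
Power ≈ 0.68

Power calculation (one-sample t-test, normal approximation):
z_β = d · √n - z_{α/2}
z_β = 0.21 · √100 - 1.645
z_β = 0.21 · 10.000 - 1.645
z_β = 0.455

Power = Φ(z_β) = Φ(0.455) ≈ 0.675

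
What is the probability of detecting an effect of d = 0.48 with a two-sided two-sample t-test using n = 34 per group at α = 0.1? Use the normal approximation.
Power ≈ 0.63

Power calculation (two-sample t-test, normal approximation):
z_β = d · √(n/2) - z_{α/2}
z_β = 0.48 · √(34/2) - 1.645
z_β = 0.48 · 4.123 - 1.645
z_β = 0.334

Power = Φ(z_β) = Φ(0.334) ≈ 0.631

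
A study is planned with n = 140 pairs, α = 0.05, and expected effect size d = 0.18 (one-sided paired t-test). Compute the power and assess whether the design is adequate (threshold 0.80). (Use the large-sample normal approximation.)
Power ≈ 0.69; the study is underpowered (power < 0.80)

Power calculation (paired t-test, normal approximation):
z_β = d · √n - z_α
z_β = 0.18 · √140 - 1.645
z_β = 0.18 · 11.832 - 1.645
z_β = 0.485

Power = Φ(z_β) = Φ(0.485) ≈ 0.686

Effect size d = 0.18 is very small by Cohen's convention (0.2/0.5/0.8).

Threshold: power ≥ 0.80 is conventionally adequate.
Power ≈ 0.69 → the study is underpowered (power < 0.80).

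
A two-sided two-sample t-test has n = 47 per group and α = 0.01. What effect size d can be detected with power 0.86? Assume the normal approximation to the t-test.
d ≈ 0.75

Minimum detectable effect (two-sample t-test, normal approximation):
d = (z_{α/2} + z_β) / √(n/2)
d = (2.576 + 1.080) / √(47/2)
d = 3.656 / 4.848
d ≈ 0.75

By Cohen's convention (0.2 small / 0.5 medium / 0.8 large): medium effect.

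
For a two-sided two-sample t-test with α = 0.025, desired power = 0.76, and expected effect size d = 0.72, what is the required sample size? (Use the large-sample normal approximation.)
n = 34 per group

Sample size formula (two-sample t-test, normal approximation):
n = 2 · ((z_{α/2} + z_β) / d)²

z_{α/2} = 2.241 (for α = 0.025, two-sided)
z_β = 0.706 (for power = 0.76)
d = 0.72

n = 2 · ((2.241 + 0.706) / 0.72)²
n = 2 · (4.093)²
n ≈ 33.51
Round up to the next whole number: n = 34 per group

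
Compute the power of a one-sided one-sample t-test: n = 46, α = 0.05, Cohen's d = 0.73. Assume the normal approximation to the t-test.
Power ≈ 1.00

Power calculation (one-sample t-test, normal approximation):
z_β = d · √n - z_α
z_β = 0.73 · √46 - 1.645
z_β = 0.73 · 6.782 - 1.645
z_β = 3.306

Power = Φ(z_β) = Φ(3.306) ≈ 1.000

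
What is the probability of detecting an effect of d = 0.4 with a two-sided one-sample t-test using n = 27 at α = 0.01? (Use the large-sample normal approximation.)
Power ≈ 0.31

Power calculation (one-sample t-test, normal approximation):
z_β = d · √n - z_{α/2}
z_β = 0.4 · √27 - 2.576
z_β = 0.4 · 5.196 - 2.576
z_β = -0.497

Power = Φ(z_β) = Φ(-0.497) ≈ 0.309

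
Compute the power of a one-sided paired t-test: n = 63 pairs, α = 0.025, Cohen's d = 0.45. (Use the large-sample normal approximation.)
Power ≈ 0.95

Power calculation (paired t-test, normal approximation):
z_β = d · √n - z_α
z_β = 0.45 · √63 - 1.960
z_β = 0.45 · 7.937 - 1.960
z_β = 1.612

Power = Φ(z_β) = Φ(1.612) ≈ 0.946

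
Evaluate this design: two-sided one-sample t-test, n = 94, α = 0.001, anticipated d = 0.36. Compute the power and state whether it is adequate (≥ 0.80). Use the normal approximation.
Power ≈ 0.58; the study is underpowered (power < 0.80)

Power calculation (one-sample t-test, normal approximation):
z_β = d · √n - z_{α/2}
z_β = 0.36 · √94 - 3.291
z_β = 0.36 · 9.695 - 3.291
z_β = 0.200

Power = Φ(z_β) = Φ(0.200) ≈ 0.579

Effect size d = 0.36 is small by Cohen's convention (0.2/0.5/0.8).

Threshold: power ≥ 0.80 is conventionally adequate.
Power ≈ 0.58 → the study is underpowered (power < 0.80).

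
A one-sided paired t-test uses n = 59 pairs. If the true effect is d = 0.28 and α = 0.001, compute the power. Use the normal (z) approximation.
Power ≈ 0.17

Power calculation (paired t-test, normal approximation):
z_β = d · √n - z_α
z_β = 0.28 · √59 - 3.090
z_β = 0.28 · 7.681 - 3.090
z_β = -0.940

Power = Φ(z_β) = Φ(-0.940) ≈ 0.174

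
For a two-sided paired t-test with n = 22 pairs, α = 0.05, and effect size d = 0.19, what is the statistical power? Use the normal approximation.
Power ≈ 0.14

Power calculation (paired t-test, normal approximation):
z_β = d · √n - z_{α/2}
z_β = 0.19 · √22 - 1.960
z_β = 0.19 · 4.690 - 1.960
z_β = -1.069

Power = Φ(z_β) = Φ(-1.069) ≈ 0.143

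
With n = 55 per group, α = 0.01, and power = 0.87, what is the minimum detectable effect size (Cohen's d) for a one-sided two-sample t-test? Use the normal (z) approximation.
d ≈ 0.66

Minimum detectable effect (two-sample t-test, normal approximation):
d = (z_α + z_β) / √(n/2)
d = (2.326 + 1.126) / √(55/2)
d = 3.453 / 5.244
d ≈ 0.66

By Cohen's convention (0.2 small / 0.5 medium / 0.8 large): medium effect.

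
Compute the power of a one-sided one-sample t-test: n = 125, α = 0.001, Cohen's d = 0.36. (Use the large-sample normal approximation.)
Power ≈ 0.83

Power calculation (one-sample t-test, normal approximation):
z_β = d · √n - z_α
z_β = 0.36 · √125 - 3.090
z_β = 0.36 · 11.180 - 3.090
z_β = 0.935

Power = Φ(z_β) = Φ(0.935) ≈ 0.825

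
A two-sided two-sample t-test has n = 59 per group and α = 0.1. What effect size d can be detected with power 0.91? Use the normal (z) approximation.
d ≈ 0.55

Minimum detectable effect (two-sample t-test, normal approximation):
d = (z_{α/2} + z_β) / √(n/2)
d = (1.645 + 1.341) / √(59/2)
d = 2.986 / 5.431
d ≈ 0.55

By Cohen's convention (0.2 small / 0.5 medium / 0.8 large): medium effect.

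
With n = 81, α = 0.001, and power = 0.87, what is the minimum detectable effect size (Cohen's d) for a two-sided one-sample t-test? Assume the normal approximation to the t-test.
d ≈ 0.49

Minimum detectable effect (one-sample t-test, normal approximation):
d = (z_{α/2} + z_β) / √n
d = (3.291 + 1.126) / √81
d = 4.417 / 9.000
d ≈ 0.49

By Cohen's convention (0.2 small / 0.5 medium / 0.8 large): small effect.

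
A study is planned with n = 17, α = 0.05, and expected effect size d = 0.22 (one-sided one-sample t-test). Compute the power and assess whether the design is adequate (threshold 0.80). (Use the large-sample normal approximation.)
Power ≈ 0.23; the study is underpowered (power < 0.80)

Power calculation (one-sample t-test, normal approximation):
z_β = d · √n - z_α
z_β = 0.22 · √17 - 1.645
z_β = 0.22 · 4.123 - 1.645
z_β = -0.738

Power = Φ(z_β) = Φ(-0.738) ≈ 0.230

Effect size d = 0.22 is small by Cohen's convention (0.2/0.5/0.8).

Threshold: power ≥ 0.80 is conventionally adequate.
Power ≈ 0.23 → the study is underpowered (power < 0.80).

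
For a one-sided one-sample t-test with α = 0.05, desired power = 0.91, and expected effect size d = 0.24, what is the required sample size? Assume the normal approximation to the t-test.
n = 155

Sample size formula (one-sample t-test, normal approximation):
n = ((z_α + z_β) / d)²

z_α = 1.645 (for α = 0.05, one-sided)
z_β = 1.341 (for power = 0.91)
d = 0.24

n = ((1.645 + 1.341) / 0.24)²
n = (12.442)²
n ≈ 154.80
Round up to the next whole number: n = 155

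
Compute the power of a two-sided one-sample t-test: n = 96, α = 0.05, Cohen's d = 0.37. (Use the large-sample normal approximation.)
Power ≈ 0.95

Power calculation (one-sample t-test, normal approximation):
z_β = d · √n - z_{α/2}
z_β = 0.37 · √96 - 1.960
z_β = 0.37 · 9.798 - 1.960
z_β = 1.665

Power = Φ(z_β) = Φ(1.665) ≈ 0.952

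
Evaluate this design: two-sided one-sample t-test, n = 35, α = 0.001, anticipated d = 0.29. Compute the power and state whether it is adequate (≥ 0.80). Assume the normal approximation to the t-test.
Power ≈ 0.06; the study is underpowered (power < 0.80)

Power calculation (one-sample t-test, normal approximation):
z_β = d · √n - z_{α/2}
z_β = 0.29 · √35 - 3.291
z_β = 0.29 · 5.916 - 3.291
z_β = -1.575

Power = Φ(z_β) = Φ(-1.575) ≈ 0.058

Effect size d = 0.29 is small by Cohen's convention (0.2/0.5/0.8).

Threshold: power ≥ 0.80 is conventionally adequate.
Power ≈ 0.06 → the study is underpowered (power < 0.80).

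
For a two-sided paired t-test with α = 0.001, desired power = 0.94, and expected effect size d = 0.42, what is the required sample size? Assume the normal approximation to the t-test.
n = 134 pairs

Sample size formula (paired t-test, normal approximation):
n = ((z_{α/2} + z_β) / d)²

z_{α/2} = 3.291 (for α = 0.001, two-sided)
z_β = 1.555 (for power = 0.94)
d = 0.42

n = ((3.291 + 1.555) / 0.42)²
n = (11.538)²
n ≈ 133.13
Round up to the next whole number: n = 134 pairs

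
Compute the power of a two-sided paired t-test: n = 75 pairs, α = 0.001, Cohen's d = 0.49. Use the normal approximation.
Power ≈ 0.83

Power calculation (paired t-test, normal approximation):
z_β = d · √n - z_{α/2}
z_β = 0.49 · √75 - 3.291
z_β = 0.49 · 8.660 - 3.291
z_β = 0.953

Power = Φ(z_β) = Φ(0.953) ≈ 0.830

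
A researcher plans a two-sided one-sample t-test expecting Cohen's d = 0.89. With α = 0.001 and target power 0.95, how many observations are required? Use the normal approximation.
n = 31

Sample size formula (one-sample t-test, normal approximation):
n = ((z_{α/2} + z_β) / d)²

z_{α/2} = 3.291 (for α = 0.001, two-sided)
z_β = 1.645 (for power = 0.95)
d = 0.89

n = ((3.291 + 1.645) / 0.89)²
n = (5.546)²
n ≈ 30.76
Round up to the next whole number: n = 31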